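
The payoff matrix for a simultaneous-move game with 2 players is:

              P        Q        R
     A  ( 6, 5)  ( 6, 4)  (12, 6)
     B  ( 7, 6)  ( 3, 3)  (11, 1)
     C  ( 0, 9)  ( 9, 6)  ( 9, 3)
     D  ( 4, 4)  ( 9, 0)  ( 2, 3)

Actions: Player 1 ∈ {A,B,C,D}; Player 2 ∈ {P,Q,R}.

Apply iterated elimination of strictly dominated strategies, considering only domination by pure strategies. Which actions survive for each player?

IESDS → P1:{A,B} P2:{P,R}

P2 drop Q (P beats it: A:5>4 B:6>3 C:9>6 D:4>0)
P1 drop C (A beats it: P:6>0 R:12>9)
P1 drop D (A beats it: P:6>4 R:12>2)
P1→{A,B} P2→{P,R}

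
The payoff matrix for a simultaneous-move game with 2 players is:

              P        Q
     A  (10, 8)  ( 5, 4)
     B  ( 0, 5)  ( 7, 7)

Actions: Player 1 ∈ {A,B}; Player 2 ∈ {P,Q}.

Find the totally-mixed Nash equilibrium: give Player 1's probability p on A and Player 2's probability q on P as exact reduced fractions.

(p,q) = (1/3, 1/6)

P1 indiff ⇒ q·10+(1-q)·5 = q·0+(1-q)·7 ⇒ q(10) = (1-q)(2) ⇒ q = 1/6
P2 indiff ⇒ p·8+(1-p)·5 = p·4+(1-p)·7 ⇒ p(4) = (1-p)(2) ⇒ p = 1/3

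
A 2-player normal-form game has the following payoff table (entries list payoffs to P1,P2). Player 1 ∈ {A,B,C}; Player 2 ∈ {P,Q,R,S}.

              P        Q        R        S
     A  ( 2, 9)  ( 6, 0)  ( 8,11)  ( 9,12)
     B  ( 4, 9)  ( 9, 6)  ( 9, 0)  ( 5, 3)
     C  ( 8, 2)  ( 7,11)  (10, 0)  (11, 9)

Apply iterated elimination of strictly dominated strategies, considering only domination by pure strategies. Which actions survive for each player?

P1 drop A (C beats it: P:8>2 Q:7>6 R:10>8 S:11>9)
P2 drop R (P beats it: B:9>0 C:2>0)
P2 drop S (Q beats it: B:6>3 C:11>9)
P1→{B,C} P2→{P,Q}

IESDS → P1:{B,C} P2:{P,Q}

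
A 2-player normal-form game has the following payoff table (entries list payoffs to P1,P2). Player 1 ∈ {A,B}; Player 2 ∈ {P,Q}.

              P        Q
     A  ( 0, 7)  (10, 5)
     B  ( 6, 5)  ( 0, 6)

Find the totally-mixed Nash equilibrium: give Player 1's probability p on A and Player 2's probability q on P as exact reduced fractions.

P1 indiff ⇒ q·0+(1-q)·10 = q·6+(1-q)·0 ⇒ q(-6) = (1-q)(-10) ⇒ q = 5/8
P2 indiff ⇒ p·7+(1-p)·5 = p·5+(1-p)·6 ⇒ p(2) = (1-p)(1) ⇒ p = 1/3

P1 mixes 1/3 on A; P2 mixes 5/8 on P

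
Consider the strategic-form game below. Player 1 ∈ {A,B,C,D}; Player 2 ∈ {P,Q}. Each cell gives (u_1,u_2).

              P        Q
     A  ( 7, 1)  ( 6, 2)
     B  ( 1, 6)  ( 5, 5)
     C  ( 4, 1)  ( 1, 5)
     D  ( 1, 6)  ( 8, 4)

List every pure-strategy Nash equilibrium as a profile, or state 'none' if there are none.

(A,P): not NE [P2→Q gives 2>1]
(A,Q): not NE [P1→D gives 8>6]
(B,P): not NE [P1→A gives 7>1]
(B,Q): not NE [P1→D gives 8>5; P2→P gives 6>5]
(C,P): not NE [P1→A gives 7>4; P2→Q gives 5>1]
(C,Q): not NE [P1→D gives 8>1]
(D,P): not NE [P1→A gives 7>1]
(D,Q): not NE [P2→P gives 6>4]

PSNE: ∅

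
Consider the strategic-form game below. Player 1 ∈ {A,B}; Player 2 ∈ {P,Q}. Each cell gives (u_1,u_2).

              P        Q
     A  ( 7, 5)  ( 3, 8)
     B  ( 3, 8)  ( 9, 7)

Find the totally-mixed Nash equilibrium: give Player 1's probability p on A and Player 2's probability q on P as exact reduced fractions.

p=1/4, q=3/5

P1 indiff ⇒ q·7+(1-q)·3 = q·3+(1-q)·9 ⇒ q(4) = (1-q)(6) ⇒ q = 3/5
P2 indiff ⇒ p·5+(1-p)·8 = p·8+(1-p)·7 ⇒ p(-3) = (1-p)(-1) ⇒ p = 1/4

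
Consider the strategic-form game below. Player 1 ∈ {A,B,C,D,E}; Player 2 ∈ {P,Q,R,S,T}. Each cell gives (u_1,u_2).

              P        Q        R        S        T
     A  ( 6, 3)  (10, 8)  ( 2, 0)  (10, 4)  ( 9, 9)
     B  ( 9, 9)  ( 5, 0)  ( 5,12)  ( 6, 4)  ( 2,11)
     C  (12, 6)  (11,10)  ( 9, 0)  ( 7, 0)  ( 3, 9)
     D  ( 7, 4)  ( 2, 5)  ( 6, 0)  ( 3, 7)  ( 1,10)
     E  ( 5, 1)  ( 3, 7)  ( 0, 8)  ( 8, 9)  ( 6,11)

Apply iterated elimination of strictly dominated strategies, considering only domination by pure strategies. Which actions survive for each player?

Remaining: P1:{A,C} P2:{Q,T}

P1 drop B (C beats it: P:12>9 Q:11>5 R:9>5 S:7>6 T:3>2)
P1 drop D (C beats it: P:12>7 Q:11>2 R:9>6 S:7>3 T:3>1)
P1 drop E (A beats it: P:6>5 Q:10>3 R:2>0 S:10>8 T:9>6)
P2 drop P (Q beats it: A:8>3 C:10>6)
P2 drop R (Q beats it: A:8>0 C:10>0)
P2 drop S (Q beats it: A:8>4 C:10>0)
P1→{A,C} P2→{Q,T}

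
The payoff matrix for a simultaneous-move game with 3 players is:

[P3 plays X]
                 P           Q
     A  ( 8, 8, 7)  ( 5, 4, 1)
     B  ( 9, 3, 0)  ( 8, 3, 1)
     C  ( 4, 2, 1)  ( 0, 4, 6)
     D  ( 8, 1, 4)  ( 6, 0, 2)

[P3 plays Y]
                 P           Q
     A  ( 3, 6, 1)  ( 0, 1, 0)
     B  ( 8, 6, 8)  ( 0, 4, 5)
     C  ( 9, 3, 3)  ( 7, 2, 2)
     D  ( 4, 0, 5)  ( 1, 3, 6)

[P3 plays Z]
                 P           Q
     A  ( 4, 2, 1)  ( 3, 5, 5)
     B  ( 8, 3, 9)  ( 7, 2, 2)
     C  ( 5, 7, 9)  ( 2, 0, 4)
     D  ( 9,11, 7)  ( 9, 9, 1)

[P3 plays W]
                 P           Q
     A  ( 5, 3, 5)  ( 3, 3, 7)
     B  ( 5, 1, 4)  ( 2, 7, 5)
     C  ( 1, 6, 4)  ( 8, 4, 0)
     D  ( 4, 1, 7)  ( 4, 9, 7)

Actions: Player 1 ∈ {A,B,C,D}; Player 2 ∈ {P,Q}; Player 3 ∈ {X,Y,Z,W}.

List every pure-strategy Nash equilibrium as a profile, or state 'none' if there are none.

(A,P,X): not NE [P1→B gives 9>8]
(A,P,Y): not NE [P1→C gives 9>3; P3→X gives 7>1]
(A,P,Z): not NE [P1→D gives 9>4; P2→Q gives 5>2; P3→X gives 7>1]
(A,P,W): not NE [P3→X gives 7>5]
(A,Q,X): not NE [P1→B gives 8>5; P2→P gives 8>4; P3→W gives 7>1]
(A,Q,Y): not NE [P1→C gives 7>0; P2→P gives 6>1; P3→W gives 7>0]
(A,Q,Z): not NE [P1→D gives 9>3; P3→W gives 7>5]
(A,Q,W): not NE [P1→C gives 8>3]
(B,P,X): not NE [P3→Z gives 9>0]
(B,P,Y): not NE [P1→C gives 9>8; P3→Z gives 9>8]
(B,P,Z): not NE [P1→D gives 9>8]
(B,P,W): not NE [P2→Q gives 7>1; P3→Z gives 9>4]
(B,Q,X): not NE [P3→W gives 5>1]
(B,Q,Y): not NE [P1→C gives 7>0; P2→P gives 6>4]
(B,Q,Z): not NE [P1→D gives 9>7; P2→P gives 3>2; P3→W gives 5>2]
(B,Q,W): not NE [P1→C gives 8>2]
(C,P,X): not NE [P1→B gives 9>4; P2→Q gives 4>2; P3→Z gives 9>1]
(C,P,Y): not NE [P3→Z gives 9>3]
(C,P,Z): not NE [P1→D gives 9>5]
(C,P,W): not NE [P1→B gives 5>1; P3→Z gives 9>4]
(C,Q,X): not NE [P1→B gives 8>0]
(C,Q,Y): not NE [P2→P gives 3>2; P3→X gives 6>2]
(C,Q,Z): not NE [P1→D gives 9>2; P2→P gives 7>0; P3→X gives 6>4]
(C,Q,W): not NE [P2→P gives 6>4; P3→X gives 6>0]
(D,P,X): not NE [P1→B gives 9>8; P3→W gives 7>4]
(D,P,Y): not NE [P1→C gives 9>4; P2→Q gives 3>0; P3→W gives 7>5]
(D,P,Z): NE
(D,P,W): not NE [P1→B gives 5>4; P2→Q gives 9>1]
(D,Q,X): not NE [P1→B gives 8>6; P2→P gives 1>0; P3→W gives 7>2]
(D,Q,Y): not NE [P1→C gives 7>1; P3→W gives 7>6]
(D,Q,Z): not NE [P2→P gives 11>9; P3→W gives 7>1]
(D,Q,W): not NE [P1→C gives 8>4]

Nash profiles: (D,P,Z)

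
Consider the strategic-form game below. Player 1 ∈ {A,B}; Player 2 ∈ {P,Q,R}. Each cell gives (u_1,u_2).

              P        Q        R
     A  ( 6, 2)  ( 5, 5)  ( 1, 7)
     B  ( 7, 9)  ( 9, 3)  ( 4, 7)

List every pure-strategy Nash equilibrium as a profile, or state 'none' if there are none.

(A,P): not NE [P1→B gives 7>6; P2→R gives 7>2]
(A,Q): not NE [P1→B gives 9>5; P2→R gives 7>5]
(A,R): not NE [P1→B gives 4>1]
(B,P): NE
(B,Q): not NE [P2→P gives 9>3]
(B,R): not NE [P2→P gives 9>7]

Nash profiles: (B,P)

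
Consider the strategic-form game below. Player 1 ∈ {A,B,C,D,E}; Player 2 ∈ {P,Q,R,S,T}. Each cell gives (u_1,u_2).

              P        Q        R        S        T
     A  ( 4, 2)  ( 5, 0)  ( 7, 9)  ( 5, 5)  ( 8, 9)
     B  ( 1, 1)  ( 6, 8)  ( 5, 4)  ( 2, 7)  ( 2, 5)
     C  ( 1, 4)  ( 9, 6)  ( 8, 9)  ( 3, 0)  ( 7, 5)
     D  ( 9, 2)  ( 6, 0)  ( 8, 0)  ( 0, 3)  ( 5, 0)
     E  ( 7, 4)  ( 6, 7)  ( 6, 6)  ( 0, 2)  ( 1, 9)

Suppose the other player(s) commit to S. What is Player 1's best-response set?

BR_1 = {A}

u_1(A vs S) = 5
u_1(B vs S) = 2
u_1(C vs S) = 3
u_1(D vs S) = 0
u_1(E vs S) = 0
max payoff 5 at {A}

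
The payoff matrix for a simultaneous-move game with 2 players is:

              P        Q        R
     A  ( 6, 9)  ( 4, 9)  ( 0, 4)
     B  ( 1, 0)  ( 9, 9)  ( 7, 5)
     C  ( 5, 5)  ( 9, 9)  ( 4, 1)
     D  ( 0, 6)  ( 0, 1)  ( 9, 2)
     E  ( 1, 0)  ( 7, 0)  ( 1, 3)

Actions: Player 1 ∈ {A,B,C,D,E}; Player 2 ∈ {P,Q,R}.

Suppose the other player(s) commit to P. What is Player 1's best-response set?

BR_1 = {A}

u_1(A vs P) = 6
u_1(B vs P) = 1
u_1(C vs P) = 5
u_1(D vs P) = 0
u_1(E vs P) = 1
max payoff 6 at {A}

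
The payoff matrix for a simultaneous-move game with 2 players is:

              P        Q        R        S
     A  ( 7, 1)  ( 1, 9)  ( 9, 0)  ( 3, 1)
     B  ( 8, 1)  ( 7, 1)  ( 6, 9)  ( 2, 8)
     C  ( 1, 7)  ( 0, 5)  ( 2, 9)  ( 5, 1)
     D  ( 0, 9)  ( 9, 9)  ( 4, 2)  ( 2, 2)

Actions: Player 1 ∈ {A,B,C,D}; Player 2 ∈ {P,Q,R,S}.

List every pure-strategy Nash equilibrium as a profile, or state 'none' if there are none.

Nash profiles: (D,Q)

(A,P): not NE [P1→B gives 8>7; P2→Q gives 9>1]
(A,Q): not NE [P1→D gives 9>1]
(A,R): not NE [P2→Q gives 9>0]
(A,S): not NE [P1→C gives 5>3; P2→Q gives 9>1]
(B,P): not NE [P2→R gives 9>1]
(B,Q): not NE [P1→D gives 9>7; P2→R gives 9>1]
(B,R): not NE [P1→A gives 9>6]
(B,S): not NE [P1→C gives 5>2; P2→R gives 9>8]
(C,P): not NE [P1→B gives 8>1; P2→R gives 9>7]
(C,Q): not NE [P1→D gives 9>0; P2→R gives 9>5]
(C,R): not NE [P1→A gives 9>2]
(C,S): not NE [P2→R gives 9>1]
(D,P): not NE [P1→B gives 8>0]
(D,Q): NE
(D,R): not NE [P1→A gives 9>4; P2→Q gives 9>2]
(D,S): not NE [P1→C gives 5>2; P2→Q gives 9>2]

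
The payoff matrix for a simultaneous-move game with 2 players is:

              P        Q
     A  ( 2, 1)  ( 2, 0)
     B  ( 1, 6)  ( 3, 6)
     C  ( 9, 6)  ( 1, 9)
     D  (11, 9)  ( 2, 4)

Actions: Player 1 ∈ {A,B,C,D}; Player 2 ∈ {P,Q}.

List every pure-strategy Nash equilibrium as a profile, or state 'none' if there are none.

PSNE = {(B,Q), (D,P)}

(A,P): not NE [P1→D gives 11>2]
(A,Q): not NE [P1→B gives 3>2; P2→P gives 1>0]
(B,P): not NE [P1→D gives 11>1]
(B,Q): NE
(C,P): not NE [P1→D gives 11>9; P2→Q gives 9>6]
(C,Q): not NE [P1→B gives 3>1]
(D,P): NE
(D,Q): not NE [P1→B gives 3>2; P2→P gives 9>4]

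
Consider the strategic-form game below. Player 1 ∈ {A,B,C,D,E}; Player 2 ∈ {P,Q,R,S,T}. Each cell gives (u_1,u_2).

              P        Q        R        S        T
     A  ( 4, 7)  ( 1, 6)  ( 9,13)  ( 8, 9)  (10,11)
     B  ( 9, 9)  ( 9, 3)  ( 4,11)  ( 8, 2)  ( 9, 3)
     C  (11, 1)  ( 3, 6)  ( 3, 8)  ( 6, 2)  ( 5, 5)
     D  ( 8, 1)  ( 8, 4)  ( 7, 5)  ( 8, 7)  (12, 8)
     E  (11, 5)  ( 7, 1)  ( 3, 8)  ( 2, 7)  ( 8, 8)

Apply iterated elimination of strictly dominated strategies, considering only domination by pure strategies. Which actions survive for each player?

IESDS → P1:{A,D} P2:{R,T}

P2 drop P (R beats it: A:13>7 B:11>9 C:8>1 D:5>1 E:8>5)
P1 drop C (B beats it: Q:9>3 R:4>3 S:8>6 T:9>5)
P1 drop E (B beats it: Q:9>7 R:4>3 S:8>2 T:9>8)
P2 drop Q (R beats it: A:13>6 B:11>3 D:5>4)
P2 drop S (T beats it: A:11>9 B:3>2 D:8>7)
P1 drop B (A beats it: R:9>4 T:10>9)
P1→{A,D} P2→{R,T}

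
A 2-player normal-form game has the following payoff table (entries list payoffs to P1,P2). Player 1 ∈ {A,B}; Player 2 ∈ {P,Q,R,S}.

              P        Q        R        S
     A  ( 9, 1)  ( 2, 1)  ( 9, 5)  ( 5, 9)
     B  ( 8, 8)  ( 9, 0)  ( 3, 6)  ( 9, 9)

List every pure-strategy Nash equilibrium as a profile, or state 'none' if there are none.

NE set: (B,S)

(A,P): not NE [P2→S gives 9>1]
(A,Q): not NE [P1→B gives 9>2; P2→S gives 9>1]
(A,R): not NE [P2→S gives 9>5]
(A,S): not NE [P1→B gives 9>5]
(B,P): not NE [P1→A gives 9>8; P2→S gives 9>8]
(B,Q): not NE [P2→S gives 9>0]
(B,R): not NE [P1→A gives 9>3; P2→S gives 9>6]
(B,S): NE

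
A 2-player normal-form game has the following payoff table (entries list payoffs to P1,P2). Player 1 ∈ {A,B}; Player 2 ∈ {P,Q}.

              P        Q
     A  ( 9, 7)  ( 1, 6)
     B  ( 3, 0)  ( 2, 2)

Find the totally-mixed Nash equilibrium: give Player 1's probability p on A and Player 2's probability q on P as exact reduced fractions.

p=2/3, q=1/7

P1 indiff ⇒ q·9+(1-q)·1 = q·3+(1-q)·2 ⇒ q(6) = (1-q)(1) ⇒ q = 1/7
P2 indiff ⇒ p·7+(1-p)·0 = p·6+(1-p)·2 ⇒ p(1) = (1-p)(2) ⇒ p = 2/3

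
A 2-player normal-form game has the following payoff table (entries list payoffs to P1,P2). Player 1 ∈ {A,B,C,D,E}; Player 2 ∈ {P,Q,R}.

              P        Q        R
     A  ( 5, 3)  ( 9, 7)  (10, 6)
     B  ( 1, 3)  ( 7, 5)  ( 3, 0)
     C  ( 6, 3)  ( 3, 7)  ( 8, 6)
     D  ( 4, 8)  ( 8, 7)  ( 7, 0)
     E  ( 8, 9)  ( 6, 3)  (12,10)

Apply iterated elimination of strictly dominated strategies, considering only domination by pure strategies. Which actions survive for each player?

P1 drop B (A beats it: P:5>1 Q:9>7 R:10>3)
P1 drop C (E beats it: P:8>6 Q:6>3 R:12>8)
P1 drop D (A beats it: P:5>4 Q:9>8 R:10>7)
P2 drop P (R beats it: A:6>3 E:10>9)
P1→{A,E} P2→{Q,R}

Survivors P1:{A,E} P2:{Q,R}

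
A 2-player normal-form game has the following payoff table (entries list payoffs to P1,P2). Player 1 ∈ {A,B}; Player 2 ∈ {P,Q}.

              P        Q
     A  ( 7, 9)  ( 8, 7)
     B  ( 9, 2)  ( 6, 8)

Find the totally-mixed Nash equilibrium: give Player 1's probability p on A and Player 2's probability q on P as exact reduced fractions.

P1 indiff ⇒ q·7+(1-q)·8 = q·9+(1-q)·6 ⇒ q(-2) = (1-q)(-2) ⇒ q = 1/2
P2 indiff ⇒ p·9+(1-p)·2 = p·7+(1-p)·8 ⇒ p(2) = (1-p)(6) ⇒ p = 3/4

P1 mixes 3/4 on A; P2 mixes 1/2 on P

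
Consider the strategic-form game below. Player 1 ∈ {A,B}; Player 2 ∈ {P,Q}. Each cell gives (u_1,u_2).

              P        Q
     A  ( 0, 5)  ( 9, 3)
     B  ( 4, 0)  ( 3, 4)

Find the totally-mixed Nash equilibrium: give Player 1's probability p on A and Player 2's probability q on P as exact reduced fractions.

P1 mixes 2/3 on A; P2 mixes 3/5 on P

P1 indiff ⇒ q·0+(1-q)·9 = q·4+(1-q)·3 ⇒ q(-4) = (1-q)(-6) ⇒ q = 3/5
P2 indiff ⇒ p·5+(1-p)·0 = p·3+(1-p)·4 ⇒ p(2) = (1-p)(4) ⇒ p = 2/3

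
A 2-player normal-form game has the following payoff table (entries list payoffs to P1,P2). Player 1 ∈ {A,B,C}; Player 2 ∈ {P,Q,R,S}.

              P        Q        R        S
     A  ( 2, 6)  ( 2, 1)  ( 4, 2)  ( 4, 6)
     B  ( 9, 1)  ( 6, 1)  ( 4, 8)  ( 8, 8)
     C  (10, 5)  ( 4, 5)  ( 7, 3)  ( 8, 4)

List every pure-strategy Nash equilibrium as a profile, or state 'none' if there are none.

(A,P): not NE [P1→C gives 10>2]
(A,Q): not NE [P1→B gives 6>2; P2→S gives 6>1]
(A,R): not NE [P1→C gives 7>4; P2→S gives 6>2]
(A,S): not NE [P1→C gives 8>4]
(B,P): not NE [P1→C gives 10>9; P2→S gives 8>1]
(B,Q): not NE [P2→S gives 8>1]
(B,R): not NE [P1→C gives 7>4]
(B,S): NE
(C,P): NE
(C,Q): not NE [P1→B gives 6>4]
(C,R): not NE [P2→Q gives 5>3]
(C,S): not NE [P2→Q gives 5>4]

Nash profiles: (B,S), (C,P)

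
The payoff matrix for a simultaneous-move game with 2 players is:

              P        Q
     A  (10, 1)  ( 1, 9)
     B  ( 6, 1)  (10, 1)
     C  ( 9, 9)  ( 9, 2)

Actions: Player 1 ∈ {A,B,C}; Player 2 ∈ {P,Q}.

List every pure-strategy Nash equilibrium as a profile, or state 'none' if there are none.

(A,P): not NE [P2→Q gives 9>1]
(A,Q): not NE [P1→B gives 10>1]
(B,P): not NE [P1→A gives 10>6]
(B,Q): NE
(C,P): not NE [P1→A gives 10>9]
(C,Q): not NE [P1→B gives 10>9; P2→P gives 9>2]

PSNE = {(B,Q)}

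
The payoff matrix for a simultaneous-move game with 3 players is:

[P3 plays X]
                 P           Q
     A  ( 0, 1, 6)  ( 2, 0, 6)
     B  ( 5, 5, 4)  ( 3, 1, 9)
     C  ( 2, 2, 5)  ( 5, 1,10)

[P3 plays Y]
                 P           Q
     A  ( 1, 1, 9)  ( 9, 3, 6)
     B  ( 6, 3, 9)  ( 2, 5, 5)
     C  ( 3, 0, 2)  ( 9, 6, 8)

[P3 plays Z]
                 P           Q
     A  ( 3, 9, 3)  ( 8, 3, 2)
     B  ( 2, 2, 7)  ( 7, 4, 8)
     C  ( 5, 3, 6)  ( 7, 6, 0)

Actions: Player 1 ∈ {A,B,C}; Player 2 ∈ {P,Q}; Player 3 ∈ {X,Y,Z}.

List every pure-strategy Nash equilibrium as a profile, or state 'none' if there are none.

(A,P,X): not NE [P1→B gives 5>0; P3→Y gives 9>6]
(A,P,Y): not NE [P1→B gives 6>1; P2→Q gives 3>1]
(A,P,Z): not NE [P1→C gives 5>3; P3→Y gives 9>3]
(A,Q,X): not NE [P1→C gives 5>2; P2→P gives 1>0]
(A,Q,Y): NE
(A,Q,Z): not NE [P2→P gives 9>3; P3→Y gives 6>2]
(B,P,X): not NE [P3→Y gives 9>4]
(B,P,Y): not NE [P2→Q gives 5>3]
(B,P,Z): not NE [P1→C gives 5>2; P2→Q gives 4>2; P3→Y gives 9>7]
(B,Q,X): not NE [P1→C gives 5>3; P2→P gives 5>1]
(B,Q,Y): not NE [P1→C gives 9>2; P3→X gives 9>5]
(B,Q,Z): not NE [P1→A gives 8>7; P3→X gives 9>8]
(C,P,X): not NE [P1→B gives 5>2; P3→Z gives 6>5]
(C,P,Y): not NE [P1→B gives 6>3; P2→Q gives 6>0; P3→Z gives 6>2]
(C,P,Z): not NE [P2→Q gives 6>3]
(C,Q,X): not NE [P2→P gives 2>1]
(C,Q,Y): not NE [P3→X gives 10>8]
(C,Q,Z): not NE [P1→A gives 8>7; P3→X gives 10>0]

PSNE = {(A,Q,Y)}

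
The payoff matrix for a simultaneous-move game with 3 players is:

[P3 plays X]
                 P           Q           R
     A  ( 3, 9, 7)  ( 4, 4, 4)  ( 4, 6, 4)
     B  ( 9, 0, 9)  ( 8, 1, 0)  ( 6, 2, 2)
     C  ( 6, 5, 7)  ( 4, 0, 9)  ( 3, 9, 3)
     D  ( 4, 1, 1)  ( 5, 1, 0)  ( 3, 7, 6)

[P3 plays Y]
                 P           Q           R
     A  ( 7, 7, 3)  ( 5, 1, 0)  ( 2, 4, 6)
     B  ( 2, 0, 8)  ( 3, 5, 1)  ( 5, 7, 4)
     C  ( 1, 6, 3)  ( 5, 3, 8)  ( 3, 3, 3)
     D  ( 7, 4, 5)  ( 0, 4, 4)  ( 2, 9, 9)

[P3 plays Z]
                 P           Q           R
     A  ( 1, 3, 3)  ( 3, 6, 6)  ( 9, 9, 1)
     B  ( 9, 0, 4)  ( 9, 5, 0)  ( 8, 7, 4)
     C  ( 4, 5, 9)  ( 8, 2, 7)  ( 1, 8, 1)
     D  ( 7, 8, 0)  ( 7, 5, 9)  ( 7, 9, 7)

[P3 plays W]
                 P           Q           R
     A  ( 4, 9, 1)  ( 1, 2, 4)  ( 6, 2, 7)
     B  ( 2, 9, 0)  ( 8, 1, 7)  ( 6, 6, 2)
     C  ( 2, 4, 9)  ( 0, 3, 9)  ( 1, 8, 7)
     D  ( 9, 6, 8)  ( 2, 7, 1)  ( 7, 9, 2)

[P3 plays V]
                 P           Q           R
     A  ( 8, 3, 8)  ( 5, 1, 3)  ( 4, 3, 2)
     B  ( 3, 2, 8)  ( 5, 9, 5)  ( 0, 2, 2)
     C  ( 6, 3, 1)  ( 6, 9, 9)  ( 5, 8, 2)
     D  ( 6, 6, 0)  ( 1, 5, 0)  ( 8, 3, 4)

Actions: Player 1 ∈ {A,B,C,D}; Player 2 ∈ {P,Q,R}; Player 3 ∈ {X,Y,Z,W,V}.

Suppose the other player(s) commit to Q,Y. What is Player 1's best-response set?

BR_1 = {A,C}

u_1(A vs Q,Y) = 5
u_1(B vs Q,Y) = 3
u_1(C vs Q,Y) = 5
u_1(D vs Q,Y) = 0
max payoff 5 at {A,C}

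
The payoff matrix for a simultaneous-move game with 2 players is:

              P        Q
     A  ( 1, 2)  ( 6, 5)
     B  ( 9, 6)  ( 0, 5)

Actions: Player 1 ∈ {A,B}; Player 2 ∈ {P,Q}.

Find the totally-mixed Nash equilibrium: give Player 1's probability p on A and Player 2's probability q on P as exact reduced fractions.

P1 indiff ⇒ q·1+(1-q)·6 = q·9+(1-q)·0 ⇒ q(-8) = (1-q)(-6) ⇒ q = 3/7
P2 indiff ⇒ p·2+(1-p)·6 = p·5+(1-p)·5 ⇒ p(-3) = (1-p)(-1) ⇒ p = 1/4

(p,q) = (1/4, 3/7)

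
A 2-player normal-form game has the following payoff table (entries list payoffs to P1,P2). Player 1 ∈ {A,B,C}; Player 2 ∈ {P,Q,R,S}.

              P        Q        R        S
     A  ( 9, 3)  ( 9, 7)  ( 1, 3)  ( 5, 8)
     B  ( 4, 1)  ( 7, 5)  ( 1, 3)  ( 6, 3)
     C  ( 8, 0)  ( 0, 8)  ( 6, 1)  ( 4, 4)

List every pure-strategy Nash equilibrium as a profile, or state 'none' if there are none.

No pure NE.

(A,P): not NE [P2→S gives 8>3]
(A,Q): not NE [P2→S gives 8>7]
(A,R): not NE [P1→C gives 6>1; P2→S gives 8>3]
(A,S): not NE [P1→B gives 6>5]
(B,P): not NE [P1→A gives 9>4; P2→Q gives 5>1]
(B,Q): not NE [P1→A gives 9>7]
(B,R): not NE [P1→C gives 6>1; P2→Q gives 5>3]
(B,S): not NE [P2→Q gives 5>3]
(C,P): not NE [P1→A gives 9>8; P2→Q gives 8>0]
(C,Q): not NE [P1→A gives 9>0]
(C,R): not NE [P2→Q gives 8>1]
(C,S): not NE [P1→B gives 6>4; P2→Q gives 8>4]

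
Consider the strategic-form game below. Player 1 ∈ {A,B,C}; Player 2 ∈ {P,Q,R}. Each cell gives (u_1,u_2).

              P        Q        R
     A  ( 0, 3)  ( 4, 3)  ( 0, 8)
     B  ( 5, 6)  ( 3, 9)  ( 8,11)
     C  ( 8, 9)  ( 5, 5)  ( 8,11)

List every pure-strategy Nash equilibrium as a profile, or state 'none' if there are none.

(A,P): not NE [P1→C gives 8>0; P2→R gives 8>3]
(A,Q): not NE [P1→C gives 5>4; P2→R gives 8>3]
(A,R): not NE [P1→C gives 8>0]
(B,P): not NE [P1→C gives 8>5; P2→R gives 11>6]
(B,Q): not NE [P1→C gives 5>3; P2→R gives 11>9]
(B,R): NE
(C,P): not NE [P2→R gives 11>9]
(C,Q): not NE [P2→R gives 11>5]
(C,R): NE

PSNE = {(B,R), (C,R)}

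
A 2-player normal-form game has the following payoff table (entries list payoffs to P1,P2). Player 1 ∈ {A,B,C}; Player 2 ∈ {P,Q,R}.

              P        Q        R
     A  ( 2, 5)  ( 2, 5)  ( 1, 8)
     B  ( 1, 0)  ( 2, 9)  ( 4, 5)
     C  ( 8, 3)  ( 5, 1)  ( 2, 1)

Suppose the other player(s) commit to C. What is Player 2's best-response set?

u_2(P vs C) = 3
u_2(Q vs C) = 1
u_2(R vs C) = 1
max payoff 3 at {P}

argmax u_2 = {P}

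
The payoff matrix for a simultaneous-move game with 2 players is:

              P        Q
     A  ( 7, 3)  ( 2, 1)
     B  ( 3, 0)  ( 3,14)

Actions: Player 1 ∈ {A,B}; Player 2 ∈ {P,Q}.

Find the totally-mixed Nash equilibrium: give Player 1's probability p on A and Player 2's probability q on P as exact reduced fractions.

P1 mixes 7/8 on A; P2 mixes 1/5 on P

P1 indiff ⇒ q·7+(1-q)·2 = q·3+(1-q)·3 ⇒ q(4) = (1-q)(1) ⇒ q = 1/5
P2 indiff ⇒ p·3+(1-p)·0 = p·1+(1-p)·14 ⇒ p(2) = (1-p)(14) ⇒ p = 7/8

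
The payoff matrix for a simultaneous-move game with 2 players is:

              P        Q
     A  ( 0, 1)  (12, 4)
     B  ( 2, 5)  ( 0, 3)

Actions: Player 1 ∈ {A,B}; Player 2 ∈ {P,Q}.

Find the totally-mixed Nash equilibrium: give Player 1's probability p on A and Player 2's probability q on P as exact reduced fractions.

p=2/5, q=6/7

P1 indiff ⇒ q·0+(1-q)·12 = q·2+(1-q)·0 ⇒ q(-2) = (1-q)(-12) ⇒ q = 6/7
P2 indiff ⇒ p·1+(1-p)·5 = p·4+(1-p)·3 ⇒ p(-3) = (1-p)(-2) ⇒ p = 2/5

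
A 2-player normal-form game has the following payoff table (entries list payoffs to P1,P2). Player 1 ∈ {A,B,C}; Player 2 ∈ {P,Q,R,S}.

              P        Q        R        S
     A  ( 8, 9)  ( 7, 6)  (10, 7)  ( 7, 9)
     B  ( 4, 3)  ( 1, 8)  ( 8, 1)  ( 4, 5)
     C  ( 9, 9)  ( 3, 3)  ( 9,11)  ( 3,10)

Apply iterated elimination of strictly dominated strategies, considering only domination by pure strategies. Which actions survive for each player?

IESDS → P1:{A,C} P2:{P,R,S}

P1 drop B (A beats it: P:8>4 Q:7>1 R:10>8 S:7>4)
P2 drop Q (P beats it: A:9>6 C:9>3)
P1→{A,C} P2→{P,R,S}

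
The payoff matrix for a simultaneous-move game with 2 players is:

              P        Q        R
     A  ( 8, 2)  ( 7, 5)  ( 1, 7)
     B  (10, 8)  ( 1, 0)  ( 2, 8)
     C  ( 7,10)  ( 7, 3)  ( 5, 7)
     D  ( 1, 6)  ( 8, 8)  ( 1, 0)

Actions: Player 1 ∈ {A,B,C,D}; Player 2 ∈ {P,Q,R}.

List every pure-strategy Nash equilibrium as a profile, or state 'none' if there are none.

(A,P): not NE [P1→B gives 10>8; P2→R gives 7>2]
(A,Q): not NE [P1→D gives 8>7; P2→R gives 7>5]
(A,R): not NE [P1→C gives 5>1]
(B,P): NE
(B,Q): not NE [P1→D gives 8>1; P2→R gives 8>0]
(B,R): not NE [P1→C gives 5>2]
(C,P): not NE [P1→B gives 10>7]
(C,Q): not NE [P1→D gives 8>7; P2→P gives 10>3]
(C,R): not NE [P2→P gives 10>7]
(D,P): not NE [P1→B gives 10>1; P2→Q gives 8>6]
(D,Q): NE
(D,R): not NE [P1→C gives 5>1; P2→Q gives 8>0]

Nash profiles: (B,P), (D,Q)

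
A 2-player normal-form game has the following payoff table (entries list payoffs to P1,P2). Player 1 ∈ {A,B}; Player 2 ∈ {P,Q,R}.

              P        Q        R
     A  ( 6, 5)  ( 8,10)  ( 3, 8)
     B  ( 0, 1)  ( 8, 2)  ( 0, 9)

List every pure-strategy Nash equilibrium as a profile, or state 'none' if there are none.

(A,P): not NE [P2→Q gives 10>5]
(A,Q): NE
(A,R): not NE [P2→Q gives 10>8]
(B,P): not NE [P1→A gives 6>0; P2→R gives 9>1]
(B,Q): not NE [P2→R gives 9>2]
(B,R): not NE [P1→A gives 3>0]

Nash profiles: (A,Q)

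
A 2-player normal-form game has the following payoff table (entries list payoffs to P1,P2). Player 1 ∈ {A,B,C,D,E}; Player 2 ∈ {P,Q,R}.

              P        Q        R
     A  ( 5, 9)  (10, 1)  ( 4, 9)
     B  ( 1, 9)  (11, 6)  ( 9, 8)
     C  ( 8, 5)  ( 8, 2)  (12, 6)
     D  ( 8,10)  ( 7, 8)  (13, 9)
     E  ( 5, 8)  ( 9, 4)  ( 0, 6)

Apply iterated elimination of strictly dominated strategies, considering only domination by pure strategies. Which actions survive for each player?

Remaining: P1:{C,D} P2:{P,R}

P2 drop Q (P beats it: A:9>1 B:9>6 C:5>2 D:10>8 E:8>4)
P1 drop A (C beats it: P:8>5 R:12>4)
P1 drop B (C beats it: P:8>1 R:12>9)
P1 drop E (C beats it: P:8>5 R:12>0)
P1→{C,D} P2→{P,R}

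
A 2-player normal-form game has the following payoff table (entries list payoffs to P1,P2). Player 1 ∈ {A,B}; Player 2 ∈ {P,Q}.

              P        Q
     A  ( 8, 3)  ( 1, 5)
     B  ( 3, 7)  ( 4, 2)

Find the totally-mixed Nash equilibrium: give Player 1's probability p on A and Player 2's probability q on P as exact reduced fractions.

P1 indiff ⇒ q·8+(1-q)·1 = q·3+(1-q)·4 ⇒ q(5) = (1-q)(3) ⇒ q = 3/8
P2 indiff ⇒ p·3+(1-p)·7 = p·5+(1-p)·2 ⇒ p(-2) = (1-p)(-5) ⇒ p = 5/7

p=5/7, q=3/8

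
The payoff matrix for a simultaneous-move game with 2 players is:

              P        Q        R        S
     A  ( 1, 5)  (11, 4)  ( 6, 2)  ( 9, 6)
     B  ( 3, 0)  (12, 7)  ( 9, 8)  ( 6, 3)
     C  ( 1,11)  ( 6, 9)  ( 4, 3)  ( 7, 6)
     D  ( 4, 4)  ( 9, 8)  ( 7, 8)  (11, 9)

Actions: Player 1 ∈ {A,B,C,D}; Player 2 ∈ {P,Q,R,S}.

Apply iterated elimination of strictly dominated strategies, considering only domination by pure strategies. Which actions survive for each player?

P1 drop C (D beats it: P:4>1 Q:9>6 R:7>4 S:11>7)
P2 drop P (S beats it: A:6>5 B:3>0 D:9>4)
P1→{A,B,D} P2→{Q,R,S}

Remaining: P1:{A,B,D} P2:{Q,R,S}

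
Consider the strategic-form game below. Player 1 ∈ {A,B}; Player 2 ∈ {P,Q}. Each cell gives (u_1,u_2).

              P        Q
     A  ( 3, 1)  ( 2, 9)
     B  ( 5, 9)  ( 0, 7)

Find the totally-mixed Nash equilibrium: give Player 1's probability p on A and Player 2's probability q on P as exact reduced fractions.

P1 indiff ⇒ q·3+(1-q)·2 = q·5+(1-q)·0 ⇒ q(-2) = (1-q)(-2) ⇒ q = 1/2
P2 indiff ⇒ p·1+(1-p)·9 = p·9+(1-p)·7 ⇒ p(-8) = (1-p)(-2) ⇒ p = 1/5

(p,q) = (1/5, 1/2)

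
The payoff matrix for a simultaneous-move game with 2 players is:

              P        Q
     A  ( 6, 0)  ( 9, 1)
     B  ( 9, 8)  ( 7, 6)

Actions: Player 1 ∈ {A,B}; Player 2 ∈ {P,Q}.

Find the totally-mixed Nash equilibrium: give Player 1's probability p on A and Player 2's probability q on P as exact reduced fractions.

P1 mixes 2/3 on A; P2 mixes 2/5 on P

P1 indiff ⇒ q·6+(1-q)·9 = q·9+(1-q)·7 ⇒ q(-3) = (1-q)(-2) ⇒ q = 2/5
P2 indiff ⇒ p·0+(1-p)·8 = p·1+(1-p)·6 ⇒ p(-1) = (1-p)(-2) ⇒ p = 2/3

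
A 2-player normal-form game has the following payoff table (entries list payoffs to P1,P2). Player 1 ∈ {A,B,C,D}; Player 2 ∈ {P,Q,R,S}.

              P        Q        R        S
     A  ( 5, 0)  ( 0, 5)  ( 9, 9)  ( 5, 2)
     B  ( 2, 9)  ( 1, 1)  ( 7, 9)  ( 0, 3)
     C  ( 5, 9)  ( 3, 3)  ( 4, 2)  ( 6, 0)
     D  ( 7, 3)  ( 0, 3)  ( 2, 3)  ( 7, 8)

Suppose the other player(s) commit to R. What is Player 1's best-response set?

u_1(A vs R) = 9
u_1(B vs R) = 7
u_1(C vs R) = 4
u_1(D vs R) = 2
max payoff 9 at {A}

P1 best: {A}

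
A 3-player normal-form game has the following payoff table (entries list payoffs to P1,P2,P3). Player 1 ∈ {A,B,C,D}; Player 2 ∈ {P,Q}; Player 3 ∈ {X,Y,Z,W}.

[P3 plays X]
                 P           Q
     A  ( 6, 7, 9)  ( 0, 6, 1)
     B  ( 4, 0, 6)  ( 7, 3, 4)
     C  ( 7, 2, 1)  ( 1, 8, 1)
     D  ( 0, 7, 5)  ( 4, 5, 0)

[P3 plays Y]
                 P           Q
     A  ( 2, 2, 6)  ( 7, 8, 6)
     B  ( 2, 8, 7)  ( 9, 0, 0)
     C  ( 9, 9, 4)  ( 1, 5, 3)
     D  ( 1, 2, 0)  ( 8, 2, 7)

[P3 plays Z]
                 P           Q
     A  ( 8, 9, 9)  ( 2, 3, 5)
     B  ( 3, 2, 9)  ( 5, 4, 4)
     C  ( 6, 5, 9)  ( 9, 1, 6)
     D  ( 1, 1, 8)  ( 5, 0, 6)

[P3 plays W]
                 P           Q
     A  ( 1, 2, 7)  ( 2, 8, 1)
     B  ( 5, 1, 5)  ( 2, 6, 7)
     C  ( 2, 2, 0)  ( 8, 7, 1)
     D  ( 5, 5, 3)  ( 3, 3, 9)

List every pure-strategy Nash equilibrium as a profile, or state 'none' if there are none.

(A,P,X): not NE [P1→C gives 7>6]
(A,P,Y): not NE [P1→C gives 9>2; P2→Q gives 8>2; P3→Z gives 9>6]
(A,P,Z): NE
(A,P,W): not NE [P1→D gives 5>1; P2→Q gives 8>2; P3→Z gives 9>7]
(A,Q,X): not NE [P1→B gives 7>0; P2→P gives 7>6; P3→Y gives 6>1]
(A,Q,Y): not NE [P1→B gives 9>7]
(A,Q,Z): not NE [P1→C gives 9>2; P2→P gives 9>3; P3→Y gives 6>5]
(A,Q,W): not NE [P1→C gives 8>2; P3→Y gives 6>1]
(B,P,X): not NE [P1→C gives 7>4; P2→Q gives 3>0; P3→Z gives 9>6]
(B,P,Y): not NE [P1→C gives 9>2; P3→Z gives 9>7]
(B,P,Z): not NE [P1→A gives 8>3; P2→Q gives 4>2]
(B,P,W): not NE [P2→Q gives 6>1; P3→Z gives 9>5]
(B,Q,X): not NE [P3→W gives 7>4]
(B,Q,Y): not NE [P2→P gives 8>0; P3→W gives 7>0]
(B,Q,Z): not NE [P1→C gives 9>5; P3→W gives 7>4]
(B,Q,W): not NE [P1→C gives 8>2]
(C,P,X): not NE [P2→Q gives 8>2; P3→Z gives 9>1]
(C,P,Y): not NE [P3→Z gives 9>4]
(C,P,Z): not NE [P1→A gives 8>6]
(C,P,W): not NE [P1→D gives 5>2; P2→Q gives 7>2; P3→Z gives 9>0]
(C,Q,X): not NE [P1→B gives 7>1; P3→Z gives 6>1]
(C,Q,Y): not NE [P1→B gives 9>1; P2→P gives 9>5; P3→Z gives 6>3]
(C,Q,Z): not NE [P2→P gives 5>1]
(C,Q,W): not NE [P3→Z gives 6>1]
(D,P,X): not NE [P1→C gives 7>0; P3→Z gives 8>5]
(D,P,Y): not NE [P1→C gives 9>1; P3→Z gives 8>0]
(D,P,Z): not NE [P1→A gives 8>1]
(D,P,W): not NE [P3→Z gives 8>3]
(D,Q,X): not NE [P1→B gives 7>4; P2→P gives 7>5; P3→W gives 9>0]
(D,Q,Y): not NE [P1→B gives 9>8; P3→W gives 9>7]
(D,Q,Z): not NE [P1→C gives 9>5; P2→P gives 1>0; P3→W gives 9>6]
(D,Q,W): not NE [P1→C gives 8>3; P2→P gives 5>3]

PSNE = {(A,P,Z)}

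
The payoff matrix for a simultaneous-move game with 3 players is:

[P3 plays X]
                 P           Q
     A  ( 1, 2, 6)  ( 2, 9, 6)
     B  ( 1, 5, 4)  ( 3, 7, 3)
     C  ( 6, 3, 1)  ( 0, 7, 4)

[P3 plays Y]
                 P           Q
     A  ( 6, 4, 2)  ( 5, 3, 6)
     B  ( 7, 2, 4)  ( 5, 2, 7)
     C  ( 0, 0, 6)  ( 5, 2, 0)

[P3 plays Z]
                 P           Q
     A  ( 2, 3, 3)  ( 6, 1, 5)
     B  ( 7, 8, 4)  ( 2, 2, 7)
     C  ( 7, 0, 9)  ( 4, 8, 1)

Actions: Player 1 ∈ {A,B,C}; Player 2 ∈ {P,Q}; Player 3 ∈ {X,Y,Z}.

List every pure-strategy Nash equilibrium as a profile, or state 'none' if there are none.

(A,P,X): not NE [P1→C gives 6>1; P2→Q gives 9>2]
(A,P,Y): not NE [P1→B gives 7>6; P3→X gives 6>2]
(A,P,Z): not NE [P1→C gives 7>2; P3→X gives 6>3]
(A,Q,X): not NE [P1→B gives 3>2]
(A,Q,Y): not NE [P2→P gives 4>3]
(A,Q,Z): not NE [P2→P gives 3>1; P3→Y gives 6>5]
(B,P,X): not NE [P1→C gives 6>1; P2→Q gives 7>5]
(B,P,Y): NE
(B,P,Z): NE
(B,Q,X): not NE [P3→Z gives 7>3]
(B,Q,Y): NE
(B,Q,Z): not NE [P1→A gives 6>2; P2→P gives 8>2]
(C,P,X): not NE [P2→Q gives 7>3; P3→Z gives 9>1]
(C,P,Y): not NE [P1→B gives 7>0; P2→Q gives 2>0; P3→Z gives 9>6]
(C,P,Z): not NE [P2→Q gives 8>0]
(C,Q,X): not NE [P1→B gives 3>0]
(C,Q,Y): not NE [P3→X gives 4>0]
(C,Q,Z): not NE [P1→A gives 6>4; P3→X gives 4>1]

NE set: (B,P,Y), (B,P,Z), (B,Q,Y)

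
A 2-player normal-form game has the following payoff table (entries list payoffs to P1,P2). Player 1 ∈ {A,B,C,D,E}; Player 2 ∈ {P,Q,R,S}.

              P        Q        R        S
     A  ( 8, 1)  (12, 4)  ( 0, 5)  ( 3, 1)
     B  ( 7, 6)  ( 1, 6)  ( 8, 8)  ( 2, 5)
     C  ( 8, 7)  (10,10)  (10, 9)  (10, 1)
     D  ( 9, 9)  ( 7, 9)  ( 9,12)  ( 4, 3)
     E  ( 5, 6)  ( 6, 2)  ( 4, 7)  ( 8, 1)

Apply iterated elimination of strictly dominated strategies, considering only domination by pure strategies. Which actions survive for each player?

Remaining: P1:{A,C} P2:{Q,R}

P1 drop B (C beats it: P:8>7 Q:10>1 R:10>8 S:10>2)
P1 drop E (C beats it: P:8>5 Q:10>6 R:10>4 S:10>8)
P2 drop P (R beats it: A:5>1 C:9>7 D:12>9)
P1 drop D (C beats it: Q:10>7 R:10>9 S:10>4)
P2 drop S (Q beats it: A:4>1 C:10>1)
P1→{A,C} P2→{Q,R}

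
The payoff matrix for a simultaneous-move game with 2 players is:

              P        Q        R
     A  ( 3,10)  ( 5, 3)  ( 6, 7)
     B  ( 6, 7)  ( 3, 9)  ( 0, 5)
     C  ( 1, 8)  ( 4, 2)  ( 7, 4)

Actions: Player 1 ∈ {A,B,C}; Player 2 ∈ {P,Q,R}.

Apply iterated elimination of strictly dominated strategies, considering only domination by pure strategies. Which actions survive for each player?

P2 drop R (P beats it: A:10>7 B:7>5 C:8>4)
P1 drop C (A beats it: P:3>1 Q:5>4)
P1→{A,B} P2→{P,Q}

Survivors P1:{A,B} P2:{P,Q}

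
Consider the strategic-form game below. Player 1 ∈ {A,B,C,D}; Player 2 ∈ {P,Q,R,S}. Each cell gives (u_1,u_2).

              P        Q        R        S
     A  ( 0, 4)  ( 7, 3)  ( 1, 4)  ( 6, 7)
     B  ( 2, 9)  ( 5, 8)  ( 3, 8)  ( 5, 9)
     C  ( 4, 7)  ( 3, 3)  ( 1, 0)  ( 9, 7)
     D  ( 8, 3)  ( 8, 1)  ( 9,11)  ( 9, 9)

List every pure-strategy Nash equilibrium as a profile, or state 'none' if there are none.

PSNE = {(C,S), (D,R)}

(A,P): not NE [P1→D gives 8>0; P2→S gives 7>4]
(A,Q): not NE [P1→D gives 8>7; P2→S gives 7>3]
(A,R): not NE [P1→D gives 9>1; P2→S gives 7>4]
(A,S): not NE [P1→D gives 9>6]
(B,P): not NE [P1→D gives 8>2]
(B,Q): not NE [P1→D gives 8>5; P2→S gives 9>8]
(B,R): not NE [P1→D gives 9>3; P2→S gives 9>8]
(B,S): not NE [P1→D gives 9>5]
(C,P): not NE [P1→D gives 8>4]
(C,Q): not NE [P1→D gives 8>3; P2→S gives 7>3]
(C,R): not NE [P1→D gives 9>1; P2→S gives 7>0]
(C,S): NE
(D,P): not NE [P2→R gives 11>3]
(D,Q): not NE [P2→R gives 11>1]
(D,R): NE
(D,S): not NE [P2→R gives 11>9]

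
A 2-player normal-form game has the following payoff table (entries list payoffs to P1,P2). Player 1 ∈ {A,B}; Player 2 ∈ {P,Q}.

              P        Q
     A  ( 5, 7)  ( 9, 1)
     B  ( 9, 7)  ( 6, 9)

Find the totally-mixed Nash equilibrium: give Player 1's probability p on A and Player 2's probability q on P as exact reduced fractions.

P1 indiff ⇒ q·5+(1-q)·9 = q·9+(1-q)·6 ⇒ q(-4) = (1-q)(-3) ⇒ q = 3/7
P2 indiff ⇒ p·7+(1-p)·7 = p·1+(1-p)·9 ⇒ p(6) = (1-p)(2) ⇒ p = 1/4

p=1/4, q=3/7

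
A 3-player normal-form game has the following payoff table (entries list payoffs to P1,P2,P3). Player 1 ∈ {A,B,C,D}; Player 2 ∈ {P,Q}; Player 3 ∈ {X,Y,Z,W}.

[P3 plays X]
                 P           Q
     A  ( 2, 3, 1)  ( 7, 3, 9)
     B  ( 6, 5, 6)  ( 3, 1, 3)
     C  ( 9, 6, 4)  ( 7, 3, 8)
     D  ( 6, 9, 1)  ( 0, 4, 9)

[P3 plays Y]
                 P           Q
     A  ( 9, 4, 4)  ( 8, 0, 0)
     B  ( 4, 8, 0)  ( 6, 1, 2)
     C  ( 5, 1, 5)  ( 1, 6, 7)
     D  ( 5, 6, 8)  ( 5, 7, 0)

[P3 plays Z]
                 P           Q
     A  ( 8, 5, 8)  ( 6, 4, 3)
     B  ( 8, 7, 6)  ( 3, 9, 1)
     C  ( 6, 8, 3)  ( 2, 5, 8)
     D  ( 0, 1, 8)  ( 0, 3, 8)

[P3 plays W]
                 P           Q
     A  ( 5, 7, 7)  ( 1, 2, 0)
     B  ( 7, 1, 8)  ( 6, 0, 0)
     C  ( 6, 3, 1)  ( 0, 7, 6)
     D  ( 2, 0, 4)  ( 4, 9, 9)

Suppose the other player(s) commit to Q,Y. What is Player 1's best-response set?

BR_1 = {A}

u_1(A vs Q,Y) = 8
u_1(B vs Q,Y) = 6
u_1(C vs Q,Y) = 1
u_1(D vs Q,Y) = 5
max payoff 8 at {A}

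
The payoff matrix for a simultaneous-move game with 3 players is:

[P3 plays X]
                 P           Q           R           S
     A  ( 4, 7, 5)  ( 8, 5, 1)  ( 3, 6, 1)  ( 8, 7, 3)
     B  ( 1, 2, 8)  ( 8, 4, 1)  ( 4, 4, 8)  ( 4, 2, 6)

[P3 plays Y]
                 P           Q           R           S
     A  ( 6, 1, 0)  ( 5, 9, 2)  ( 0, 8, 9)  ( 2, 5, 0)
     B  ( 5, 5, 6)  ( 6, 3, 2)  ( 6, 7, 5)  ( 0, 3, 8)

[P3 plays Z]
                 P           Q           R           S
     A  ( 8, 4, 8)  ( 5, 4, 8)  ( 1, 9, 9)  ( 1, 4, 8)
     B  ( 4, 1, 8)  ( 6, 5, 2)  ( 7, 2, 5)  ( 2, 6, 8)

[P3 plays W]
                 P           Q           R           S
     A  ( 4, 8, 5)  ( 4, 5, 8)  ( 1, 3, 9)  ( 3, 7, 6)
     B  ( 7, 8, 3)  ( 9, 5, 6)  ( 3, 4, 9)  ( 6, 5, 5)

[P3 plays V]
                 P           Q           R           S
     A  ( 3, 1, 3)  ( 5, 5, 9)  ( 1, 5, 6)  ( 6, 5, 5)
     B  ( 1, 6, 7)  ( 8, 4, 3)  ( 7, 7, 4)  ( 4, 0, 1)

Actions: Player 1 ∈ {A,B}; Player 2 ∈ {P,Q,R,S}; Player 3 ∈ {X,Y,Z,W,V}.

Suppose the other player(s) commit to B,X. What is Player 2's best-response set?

argmax u_2 = {Q,R}

u_2(P vs B,X) = 2
u_2(Q vs B,X) = 4
u_2(R vs B,X) = 4
u_2(S vs B,X) = 2
max payoff 4 at {Q,R}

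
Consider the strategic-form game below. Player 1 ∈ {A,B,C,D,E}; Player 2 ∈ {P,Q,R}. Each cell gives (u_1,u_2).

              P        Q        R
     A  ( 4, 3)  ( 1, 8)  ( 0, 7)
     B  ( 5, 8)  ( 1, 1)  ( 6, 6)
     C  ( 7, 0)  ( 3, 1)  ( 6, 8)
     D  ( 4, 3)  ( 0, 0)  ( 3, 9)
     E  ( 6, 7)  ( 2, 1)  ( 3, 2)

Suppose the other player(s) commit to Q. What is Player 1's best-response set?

BR_1 = {C}

u_1(A vs Q) = 1
u_1(B vs Q) = 1
u_1(C vs Q) = 3
u_1(D vs Q) = 0
u_1(E vs Q) = 2
max payoff 3 at {C}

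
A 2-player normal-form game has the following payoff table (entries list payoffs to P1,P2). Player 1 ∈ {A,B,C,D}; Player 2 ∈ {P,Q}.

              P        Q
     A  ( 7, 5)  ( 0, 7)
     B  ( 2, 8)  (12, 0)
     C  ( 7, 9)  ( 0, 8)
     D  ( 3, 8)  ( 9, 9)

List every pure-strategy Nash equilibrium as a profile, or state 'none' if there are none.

Nash profiles: (C,P)

(A,P): not NE [P2→Q gives 7>5]
(A,Q): not NE [P1→B gives 12>0]
(B,P): not NE [P1→C gives 7>2]
(B,Q): not NE [P2→P gives 8>0]
(C,P): NE
(C,Q): not NE [P1→B gives 12>0; P2→P gives 9>8]
(D,P): not NE [P1→C gives 7>3; P2→Q gives 9>8]
(D,Q): not NE [P1→B gives 12>9]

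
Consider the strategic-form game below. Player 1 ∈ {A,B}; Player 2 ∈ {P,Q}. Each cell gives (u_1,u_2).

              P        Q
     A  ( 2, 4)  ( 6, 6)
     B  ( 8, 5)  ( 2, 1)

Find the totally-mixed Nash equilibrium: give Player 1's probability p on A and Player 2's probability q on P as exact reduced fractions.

P1 indiff ⇒ q·2+(1-q)·6 = q·8+(1-q)·2 ⇒ q(-6) = (1-q)(-4) ⇒ q = 2/5
P2 indiff ⇒ p·4+(1-p)·5 = p·6+(1-p)·1 ⇒ p(-2) = (1-p)(-4) ⇒ p = 2/3

(p,q) = (2/3, 2/5)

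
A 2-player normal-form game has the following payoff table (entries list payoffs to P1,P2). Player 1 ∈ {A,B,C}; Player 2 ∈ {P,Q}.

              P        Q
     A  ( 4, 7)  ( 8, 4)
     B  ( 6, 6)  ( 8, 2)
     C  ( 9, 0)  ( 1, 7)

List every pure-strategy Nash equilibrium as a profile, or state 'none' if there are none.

Equilibria: none

(A,P): not NE [P1→C gives 9>4]
(A,Q): not NE [P2→P gives 7>4]
(B,P): not NE [P1→C gives 9>6]
(B,Q): not NE [P2→P gives 6>2]
(C,P): not NE [P2→Q gives 7>0]
(C,Q): not NE [P1→B gives 8>1]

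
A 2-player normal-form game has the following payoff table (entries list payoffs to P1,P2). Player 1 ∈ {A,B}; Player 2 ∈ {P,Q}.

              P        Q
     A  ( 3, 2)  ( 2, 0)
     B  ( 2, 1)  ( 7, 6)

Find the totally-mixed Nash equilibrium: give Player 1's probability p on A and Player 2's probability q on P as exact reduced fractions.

P1 indiff ⇒ q·3+(1-q)·2 = q·2+(1-q)·7 ⇒ q(1) = (1-q)(5) ⇒ q = 5/6
P2 indiff ⇒ p·2+(1-p)·1 = p·0+(1-p)·6 ⇒ p(2) = (1-p)(5) ⇒ p = 5/7

P1 mixes 5/7 on A; P2 mixes 5/6 on P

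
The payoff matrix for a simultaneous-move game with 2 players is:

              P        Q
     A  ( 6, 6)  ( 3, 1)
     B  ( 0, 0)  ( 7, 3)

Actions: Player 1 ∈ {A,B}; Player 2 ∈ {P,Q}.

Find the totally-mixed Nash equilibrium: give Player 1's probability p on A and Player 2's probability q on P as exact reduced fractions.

P1 indiff ⇒ q·6+(1-q)·3 = q·0+(1-q)·7 ⇒ q(6) = (1-q)(4) ⇒ q = 2/5
P2 indiff ⇒ p·6+(1-p)·0 = p·1+(1-p)·3 ⇒ p(5) = (1-p)(3) ⇒ p = 3/8

p=3/8, q=2/5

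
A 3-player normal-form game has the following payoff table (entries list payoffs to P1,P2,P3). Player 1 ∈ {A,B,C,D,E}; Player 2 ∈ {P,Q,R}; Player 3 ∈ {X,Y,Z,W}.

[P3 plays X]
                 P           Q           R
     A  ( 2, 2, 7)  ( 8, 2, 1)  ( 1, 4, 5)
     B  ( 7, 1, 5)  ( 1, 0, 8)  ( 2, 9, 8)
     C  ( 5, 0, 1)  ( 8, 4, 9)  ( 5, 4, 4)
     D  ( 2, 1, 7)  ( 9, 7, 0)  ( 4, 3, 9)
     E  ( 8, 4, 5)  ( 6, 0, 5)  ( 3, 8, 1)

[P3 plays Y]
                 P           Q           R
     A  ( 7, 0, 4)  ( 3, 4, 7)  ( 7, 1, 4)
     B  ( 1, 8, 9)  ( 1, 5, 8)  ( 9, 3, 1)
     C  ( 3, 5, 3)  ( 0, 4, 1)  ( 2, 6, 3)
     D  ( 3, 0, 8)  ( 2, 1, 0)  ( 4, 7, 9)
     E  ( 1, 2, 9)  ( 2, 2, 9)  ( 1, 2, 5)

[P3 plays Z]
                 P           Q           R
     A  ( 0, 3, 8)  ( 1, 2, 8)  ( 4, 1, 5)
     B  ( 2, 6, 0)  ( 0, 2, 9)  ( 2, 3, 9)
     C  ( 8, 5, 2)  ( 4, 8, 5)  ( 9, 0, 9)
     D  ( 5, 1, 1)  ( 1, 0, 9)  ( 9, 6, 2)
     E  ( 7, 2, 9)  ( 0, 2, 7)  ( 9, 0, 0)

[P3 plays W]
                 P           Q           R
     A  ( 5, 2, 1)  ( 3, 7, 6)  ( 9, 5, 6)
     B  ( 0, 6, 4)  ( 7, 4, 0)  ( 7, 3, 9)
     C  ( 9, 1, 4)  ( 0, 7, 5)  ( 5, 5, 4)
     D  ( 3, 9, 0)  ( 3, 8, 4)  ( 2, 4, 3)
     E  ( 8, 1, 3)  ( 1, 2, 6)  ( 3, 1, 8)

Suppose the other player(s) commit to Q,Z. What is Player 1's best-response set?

u_1(A vs Q,Z) = 1
u_1(B vs Q,Z) = 0
u_1(C vs Q,Z) = 4
u_1(D vs Q,Z) = 1
u_1(E vs Q,Z) = 0
max payoff 4 at {C}

BR_1 = {C}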